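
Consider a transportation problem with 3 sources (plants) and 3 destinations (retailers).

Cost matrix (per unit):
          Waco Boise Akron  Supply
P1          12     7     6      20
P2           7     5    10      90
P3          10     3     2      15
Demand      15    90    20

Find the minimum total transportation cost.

645

An optimal shipping plan:
  P1->Akron: 20 units
  P2->Waco: 15 units
  P2->Boise: 75 units
  P3->Boise: 15 units
Total cost = 645.
(Supply check: P1 ships 20; P2 ships 90; P3 ships 15.)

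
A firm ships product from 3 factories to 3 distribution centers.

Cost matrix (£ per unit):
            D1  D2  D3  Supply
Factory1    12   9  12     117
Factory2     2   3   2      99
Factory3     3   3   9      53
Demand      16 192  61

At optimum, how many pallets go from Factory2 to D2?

22

Optimal shipments:
  Factory1–D2: 117 pallets
  Factory2–D1: 16 pallets
  Factory2–D2: 22 pallets
  Factory2–D3: 61 pallets
  Factory3–D2: 53 pallets
Total cost = £1432.
So Factory2→D2 carries 22 pallets.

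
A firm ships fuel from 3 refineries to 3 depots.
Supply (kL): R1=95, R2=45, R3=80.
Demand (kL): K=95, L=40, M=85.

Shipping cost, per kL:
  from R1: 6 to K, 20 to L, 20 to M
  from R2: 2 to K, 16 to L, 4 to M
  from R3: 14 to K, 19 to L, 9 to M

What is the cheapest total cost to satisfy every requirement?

1870

A cheapest plan:
  R1–K: 95 × 6 = 570
  R2–M: 45 × 4 = 180
  R3–L: 40 × 19 = 760
  R3–M: 40 × 9 = 360
Total = 570 + 180 + 760 + 360 = 1870.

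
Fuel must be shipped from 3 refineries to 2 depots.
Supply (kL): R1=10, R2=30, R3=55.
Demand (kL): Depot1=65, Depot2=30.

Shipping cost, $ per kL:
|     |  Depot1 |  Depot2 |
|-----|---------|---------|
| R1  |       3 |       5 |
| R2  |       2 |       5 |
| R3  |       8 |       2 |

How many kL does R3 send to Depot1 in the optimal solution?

Optimal shipments:
  R1 to Depot1: 10 kL
  R2 to Depot1: 30 kL
  R3 to Depot1: 25 kL
  R3 to Depot2: 30 kL
Total cost = $350.
So R3→Depot1 carries 25 kL.

25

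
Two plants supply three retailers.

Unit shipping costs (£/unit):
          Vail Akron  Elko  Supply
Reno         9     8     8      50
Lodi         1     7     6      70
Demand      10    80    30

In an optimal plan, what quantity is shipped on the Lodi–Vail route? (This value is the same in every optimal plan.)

10

Solving gives:
  Reno–Akron: 50 units
  Lodi–Vail: 10 units
  Lodi–Akron: 30 units
  Lodi–Elko: 30 units
Total cost = £800.
So Lodi→Vail carries 10 units.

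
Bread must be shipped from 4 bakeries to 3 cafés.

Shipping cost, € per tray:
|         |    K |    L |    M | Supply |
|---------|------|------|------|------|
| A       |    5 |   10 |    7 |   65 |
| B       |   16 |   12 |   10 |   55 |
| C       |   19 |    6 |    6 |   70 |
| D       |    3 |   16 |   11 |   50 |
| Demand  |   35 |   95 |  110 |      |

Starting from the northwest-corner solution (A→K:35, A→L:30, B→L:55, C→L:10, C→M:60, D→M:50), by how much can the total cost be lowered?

Current plan cost = 35·5 + 30·10 + 55·12 + 10·6 + 60·6 + 50·11 = €2105.
Optimal plan:
  A to M: 65 × €7 = €455
  B to L: 25 × €12 = €300
  B to M: 30 × €10 = €300
  C to L: 70 × €6 = €420
  D to K: 35 × €3 = €105
  D to M: 15 × €11 = €165
Optimal cost = €1745.
Saving = 2105 − 1745 = €360.

360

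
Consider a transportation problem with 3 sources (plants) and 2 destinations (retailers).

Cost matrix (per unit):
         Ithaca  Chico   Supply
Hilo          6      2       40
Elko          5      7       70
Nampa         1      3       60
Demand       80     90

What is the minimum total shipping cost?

590

One minimum-cost allocation:
  Hilo->Chico: 40 × 2 = 80
  Elko->Ithaca: 70 × 5 = 350
  Nampa->Ithaca: 10 × 1 = 10
  Nampa->Chico: 50 × 3 = 150
Total = 80 + 350 + 10 + 150 = 590.
(Supply check: Hilo ships 40; Elko ships 70; Nampa ships 60.)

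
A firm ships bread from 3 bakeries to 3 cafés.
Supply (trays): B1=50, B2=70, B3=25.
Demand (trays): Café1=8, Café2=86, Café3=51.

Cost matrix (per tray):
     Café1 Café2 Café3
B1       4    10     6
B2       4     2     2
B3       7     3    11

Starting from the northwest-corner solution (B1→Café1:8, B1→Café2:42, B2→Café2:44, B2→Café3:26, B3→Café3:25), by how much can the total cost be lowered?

368

Current plan cost = 8·4 + 42·10 + 44·2 + 26·2 + 25·11 = 867.
Optimal plan:
  B1–Café1: 8 × 4 = 32
  B1–Café3: 42 × 6 = 252
  B2–Café2: 61 × 2 = 122
  B2–Café3: 9 × 2 = 18
  B3–Café2: 25 × 3 = 75
Optimal cost = 499.
Saving = 867 − 499 = 368.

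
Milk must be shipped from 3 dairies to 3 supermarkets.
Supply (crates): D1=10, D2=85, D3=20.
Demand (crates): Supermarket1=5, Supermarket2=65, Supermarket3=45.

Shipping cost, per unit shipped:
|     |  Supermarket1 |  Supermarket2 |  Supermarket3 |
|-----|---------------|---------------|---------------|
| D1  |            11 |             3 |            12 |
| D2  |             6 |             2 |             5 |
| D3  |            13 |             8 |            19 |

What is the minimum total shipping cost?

515

Optimal allocation:
  D1->Supermarket2: 10 × 3 = 30
  D2->Supermarket1: 5 × 6 = 30
  D2->Supermarket2: 35 × 2 = 70
  D2->Supermarket3: 45 × 5 = 225
  D3->Supermarket2: 20 × 8 = 160
Total = 30 + 30 + 70 + 225 + 160 = 515.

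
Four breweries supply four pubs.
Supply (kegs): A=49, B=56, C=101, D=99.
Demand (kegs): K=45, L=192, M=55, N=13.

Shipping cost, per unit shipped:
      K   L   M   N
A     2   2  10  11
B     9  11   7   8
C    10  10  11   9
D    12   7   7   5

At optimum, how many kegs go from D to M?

Solving gives:
  A->L: 49 × 2 = 98
  B->K: 1 × 9 = 9
  B->M: 55 × 7 = 385
  C->K: 44 × 10 = 440
  C->L: 57 × 10 = 570
  D->L: 86 × 7 = 602
  D->N: 13 × 5 = 65
Total cost = 2169.
The route D→M is not used.

0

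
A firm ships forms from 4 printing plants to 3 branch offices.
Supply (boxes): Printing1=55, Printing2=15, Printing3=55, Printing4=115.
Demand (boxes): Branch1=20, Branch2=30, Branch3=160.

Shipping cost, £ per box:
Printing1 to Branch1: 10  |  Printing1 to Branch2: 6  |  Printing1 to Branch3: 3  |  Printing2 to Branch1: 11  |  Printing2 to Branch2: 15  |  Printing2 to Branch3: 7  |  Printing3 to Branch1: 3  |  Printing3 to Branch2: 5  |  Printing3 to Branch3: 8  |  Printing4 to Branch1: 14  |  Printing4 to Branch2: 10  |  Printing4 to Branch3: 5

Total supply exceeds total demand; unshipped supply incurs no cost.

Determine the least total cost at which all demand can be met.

An optimal shipping plan:
  Printing1→Branch3: 55 boxes
  Printing3→Branch1: 20 boxes
  Printing3→Branch2: 30 boxes
  Printing4→Branch3: 105 boxes
Total cost = £900.

900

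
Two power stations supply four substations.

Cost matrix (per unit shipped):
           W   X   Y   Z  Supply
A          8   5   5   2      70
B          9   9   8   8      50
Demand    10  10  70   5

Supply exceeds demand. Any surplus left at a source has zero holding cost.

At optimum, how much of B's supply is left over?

25

An optimal plan:
  A–X: 10 × 5 = 50
  A–Y: 55 × 5 = 275
  A–Z: 5 × 2 = 10
  B–W: 10 × 9 = 90
  B–Y: 15 × 8 = 120
Total cost = 545.
B ships 25 of its 50, leaving 25.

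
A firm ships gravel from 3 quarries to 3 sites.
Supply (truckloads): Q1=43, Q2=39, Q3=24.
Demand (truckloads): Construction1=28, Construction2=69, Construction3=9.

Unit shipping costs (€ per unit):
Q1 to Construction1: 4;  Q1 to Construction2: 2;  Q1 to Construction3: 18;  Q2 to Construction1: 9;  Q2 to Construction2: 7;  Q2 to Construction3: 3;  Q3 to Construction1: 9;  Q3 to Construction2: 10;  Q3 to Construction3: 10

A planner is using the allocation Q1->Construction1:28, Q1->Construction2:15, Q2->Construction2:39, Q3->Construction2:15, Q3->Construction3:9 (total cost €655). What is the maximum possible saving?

108

Current plan cost = 28·4 + 15·2 + 39·7 + 15·10 + 9·10 = €655.
Optimal plan:
  Q1→Construction2: 43 × €2 = €86
  Q2→Construction1: 4 × €9 = €36
  Q2→Construction2: 26 × €7 = €182
  Q2→Construction3: 9 × €3 = €27
  Q3→Construction1: 24 × €9 = €216
Optimal cost = €547.
Saving = 655 − 547 = €108.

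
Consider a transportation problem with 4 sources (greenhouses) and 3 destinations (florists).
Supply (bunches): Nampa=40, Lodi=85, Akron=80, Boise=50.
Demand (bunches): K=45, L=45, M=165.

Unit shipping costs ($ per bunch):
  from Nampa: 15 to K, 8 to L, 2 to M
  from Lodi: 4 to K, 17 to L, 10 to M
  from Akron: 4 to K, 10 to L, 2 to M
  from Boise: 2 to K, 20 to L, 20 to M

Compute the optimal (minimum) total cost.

1520

Optimal allocation:
  Nampa–L: 40 × $8 = $320
  Lodi–M: 85 × $10 = $850
  Akron–M: 80 × $2 = $160
  Boise–K: 45 × $2 = $90
  Boise–L: 5 × $20 = $100
Total = 320 + 850 + 160 + 90 + 100 = $1520.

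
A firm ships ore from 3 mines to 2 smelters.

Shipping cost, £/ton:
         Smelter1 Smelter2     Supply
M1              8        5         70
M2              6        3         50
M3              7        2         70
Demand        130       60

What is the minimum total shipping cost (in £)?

Optimal allocation:
  M1->Smelter1: 70 × £8 = £560
  M2->Smelter1: 50 × £6 = £300
  M3->Smelter1: 10 × £7 = £70
  M3->Smelter2: 60 × £2 = £120
Total = 560 + 300 + 70 + 120 = £1050.

1050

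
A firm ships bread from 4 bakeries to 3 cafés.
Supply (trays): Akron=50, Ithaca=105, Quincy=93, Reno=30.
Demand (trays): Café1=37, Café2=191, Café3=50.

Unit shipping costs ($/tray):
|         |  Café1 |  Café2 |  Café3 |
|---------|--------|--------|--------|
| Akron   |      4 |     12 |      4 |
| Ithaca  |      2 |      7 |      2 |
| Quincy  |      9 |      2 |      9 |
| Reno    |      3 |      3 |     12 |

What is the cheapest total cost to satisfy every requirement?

1026

A cheapest plan:
  Akron–Café3: 50 × $4 = $200
  Ithaca–Café1: 37 × $2 = $74
  Ithaca–Café2: 68 × $7 = $476
  Quincy–Café2: 93 × $2 = $186
  Reno–Café2: 30 × $3 = $90
Total = 200 + 74 + 476 + 186 + 90 = $1026.
(Supply check: Akron ships 50; Ithaca ships 105; Quincy ships 93; Reno ships 30.)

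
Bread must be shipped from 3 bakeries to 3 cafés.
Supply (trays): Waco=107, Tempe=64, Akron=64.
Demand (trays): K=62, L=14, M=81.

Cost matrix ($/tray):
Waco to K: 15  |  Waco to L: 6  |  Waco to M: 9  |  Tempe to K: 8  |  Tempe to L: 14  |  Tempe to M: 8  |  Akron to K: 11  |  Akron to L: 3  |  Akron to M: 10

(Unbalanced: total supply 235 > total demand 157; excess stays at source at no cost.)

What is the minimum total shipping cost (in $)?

Optimal allocation:
  Waco->M: 79 trays
  Tempe->K: 62 trays
  Tempe->M: 2 trays
  Akron->L: 14 trays
Total cost = $1265.
(Supply check: Waco ships 79; Tempe ships 64; Akron ships 14.)

1265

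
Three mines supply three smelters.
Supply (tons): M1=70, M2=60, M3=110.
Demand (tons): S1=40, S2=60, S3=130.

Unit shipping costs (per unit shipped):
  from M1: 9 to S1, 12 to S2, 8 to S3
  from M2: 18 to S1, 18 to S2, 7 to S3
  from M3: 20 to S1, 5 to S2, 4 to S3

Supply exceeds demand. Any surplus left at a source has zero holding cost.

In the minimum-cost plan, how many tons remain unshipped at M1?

10

Minimum-cost shipments:
  M1–S1: 40 × 9 = 360
  M1–S3: 20 × 8 = 160
  M2–S3: 60 × 7 = 420
  M3–S2: 60 × 5 = 300
  M3–S3: 50 × 4 = 200
Total cost = 1440.
M1 ships 60 of its 70, leaving 10.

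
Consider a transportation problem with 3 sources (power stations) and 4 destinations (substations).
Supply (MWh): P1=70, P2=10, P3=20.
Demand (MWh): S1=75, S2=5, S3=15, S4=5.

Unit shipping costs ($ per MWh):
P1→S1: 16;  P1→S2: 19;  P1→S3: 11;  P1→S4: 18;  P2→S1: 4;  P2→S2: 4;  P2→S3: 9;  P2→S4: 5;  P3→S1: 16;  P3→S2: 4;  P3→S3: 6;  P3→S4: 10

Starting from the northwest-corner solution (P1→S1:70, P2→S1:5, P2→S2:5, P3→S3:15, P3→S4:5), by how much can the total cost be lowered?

35

Current plan cost = 70·16 + 5·4 + 5·4 + 15·6 + 5·10 = $1300.
Optimal plan:
  P1–S1: 65 × $16 = $1040
  P1–S3: 5 × $11 = $55
  P2–S1: 10 × $4 = $40
  P3–S2: 5 × $4 = $20
  P3–S3: 10 × $6 = $60
  P3–S4: 5 × $10 = $50
Optimal cost = $1265.
Saving = 1300 − 1265 = $35.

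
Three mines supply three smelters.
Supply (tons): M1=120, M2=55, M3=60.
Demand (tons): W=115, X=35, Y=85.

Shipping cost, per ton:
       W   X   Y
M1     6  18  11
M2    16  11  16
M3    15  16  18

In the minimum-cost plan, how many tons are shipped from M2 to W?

0

Optimal shipments:
  M1->W: 115 × 6 = 690
  M1->Y: 5 × 11 = 55
  M2->X: 35 × 11 = 385
  M2->Y: 20 × 16 = 320
  M3->Y: 60 × 18 = 1080
Total cost = 2530.
The route M2→W is not used.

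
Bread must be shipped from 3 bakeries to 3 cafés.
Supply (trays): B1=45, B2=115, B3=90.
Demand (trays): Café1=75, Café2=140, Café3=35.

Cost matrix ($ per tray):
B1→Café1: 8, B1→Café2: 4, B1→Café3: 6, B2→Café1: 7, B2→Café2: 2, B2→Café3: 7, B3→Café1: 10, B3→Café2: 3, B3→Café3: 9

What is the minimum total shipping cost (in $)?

One minimum-cost allocation:
  B1 to Café1: 10 × $8 = $80
  B1 to Café3: 35 × $6 = $210
  B2 to Café1: 65 × $7 = $455
  B2 to Café2: 50 × $2 = $100
  B3 to Café2: 90 × $3 = $270
Total = 80 + 210 + 455 + 100 + 270 = $1115.
(Supply check: B1 ships 45; B2 ships 115; B3 ships 90.)

1115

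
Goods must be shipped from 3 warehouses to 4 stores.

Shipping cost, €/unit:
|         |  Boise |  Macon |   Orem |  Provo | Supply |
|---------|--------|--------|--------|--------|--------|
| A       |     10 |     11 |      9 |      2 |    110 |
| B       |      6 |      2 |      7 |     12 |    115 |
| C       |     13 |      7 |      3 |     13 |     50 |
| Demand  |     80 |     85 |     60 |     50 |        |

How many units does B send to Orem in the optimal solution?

Solving gives:
  A->Boise: 50 units
  A->Orem: 10 units
  A->Provo: 50 units
  B->Boise: 30 units
  B->Macon: 85 units
  C->Orem: 50 units
Total cost = €1190.
The route B→Orem is not used.

0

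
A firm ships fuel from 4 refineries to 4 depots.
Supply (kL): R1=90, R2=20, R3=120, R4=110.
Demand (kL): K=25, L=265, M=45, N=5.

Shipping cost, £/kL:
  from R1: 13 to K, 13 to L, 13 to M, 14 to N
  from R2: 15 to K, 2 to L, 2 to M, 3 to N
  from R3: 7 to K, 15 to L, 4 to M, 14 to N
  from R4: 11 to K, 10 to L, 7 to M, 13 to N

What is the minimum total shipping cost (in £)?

3410

A cheapest plan:
  R1->L: 90 × £13 = £1170
  R2->L: 20 × £2 = £40
  R3->K: 25 × £7 = £175
  R3->L: 45 × £15 = £675
  R3->M: 45 × £4 = £180
  R3->N: 5 × £14 = £70
  R4->L: 110 × £10 = £1100
Total = 1170 + 40 + 175 + 675 + 180 + 70 + 1100 = £3410.
(Supply check: R1 ships 90; R2 ships 20; R3 ships 120; R4 ships 110.)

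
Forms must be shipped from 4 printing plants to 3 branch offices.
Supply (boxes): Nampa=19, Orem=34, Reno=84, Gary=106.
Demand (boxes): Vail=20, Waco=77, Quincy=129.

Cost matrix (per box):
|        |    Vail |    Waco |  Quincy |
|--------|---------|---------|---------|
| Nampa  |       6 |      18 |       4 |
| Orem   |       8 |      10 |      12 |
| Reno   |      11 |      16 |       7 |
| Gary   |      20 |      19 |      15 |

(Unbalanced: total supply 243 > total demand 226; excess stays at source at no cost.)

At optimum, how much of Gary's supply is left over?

An optimal plan:
  Nampa→Quincy: 19 × 4 = 76
  Orem→Vail: 20 × 8 = 160
  Orem→Waco: 14 × 10 = 140
  Reno→Quincy: 84 × 7 = 588
  Gary→Waco: 63 × 19 = 1197
  Gary→Quincy: 26 × 15 = 390
Total cost = 2551.
Gary ships 89 of its 106, leaving 17.

17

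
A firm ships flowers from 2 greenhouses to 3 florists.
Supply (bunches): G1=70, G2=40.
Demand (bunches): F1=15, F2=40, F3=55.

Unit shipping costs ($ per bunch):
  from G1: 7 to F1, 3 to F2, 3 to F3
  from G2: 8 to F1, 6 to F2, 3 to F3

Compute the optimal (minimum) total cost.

390

One minimum-cost allocation:
  G1->F1: 15 × $7 = $105
  G1->F2: 40 × $3 = $120
  G1->F3: 15 × $3 = $45
  G2->F3: 40 × $3 = $120
Total = 105 + 120 + 45 + 120 = $390.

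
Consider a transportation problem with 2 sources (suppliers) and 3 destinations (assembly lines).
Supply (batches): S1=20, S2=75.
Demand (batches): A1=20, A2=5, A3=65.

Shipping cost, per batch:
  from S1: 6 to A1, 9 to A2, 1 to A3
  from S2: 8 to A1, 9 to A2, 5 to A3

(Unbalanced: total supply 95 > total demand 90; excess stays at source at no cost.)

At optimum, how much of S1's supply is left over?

Minimum-cost shipments:
  S1→A3: 20 × 1 = 20
  S2→A1: 20 × 8 = 160
  S2→A2: 5 × 9 = 45
  S2→A3: 45 × 5 = 225
Total cost = 450.
S1 ships 20 of its 20, leaving 0.

0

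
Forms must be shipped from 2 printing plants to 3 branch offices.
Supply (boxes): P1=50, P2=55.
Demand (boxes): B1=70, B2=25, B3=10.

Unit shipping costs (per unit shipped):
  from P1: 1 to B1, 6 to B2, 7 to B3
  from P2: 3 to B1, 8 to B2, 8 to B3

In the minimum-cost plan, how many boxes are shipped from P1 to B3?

The minimum-cost plan:
  P1–B1: 25 × 1 = 25
  P1–B2: 25 × 6 = 150
  P2–B1: 45 × 3 = 135
  P2–B3: 10 × 8 = 80
Total cost = 390.
The route P1→B3 is not used.

0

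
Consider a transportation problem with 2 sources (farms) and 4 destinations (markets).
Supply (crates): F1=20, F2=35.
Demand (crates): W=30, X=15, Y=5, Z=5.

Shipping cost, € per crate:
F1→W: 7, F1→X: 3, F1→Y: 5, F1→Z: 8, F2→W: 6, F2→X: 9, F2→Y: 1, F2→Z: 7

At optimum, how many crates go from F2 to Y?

Optimal shipments:
  F1 to W: 5 × €7 = €35
  F1 to X: 15 × €3 = €45
  F2 to W: 25 × €6 = €150
  F2 to Y: 5 × €1 = €5
  F2 to Z: 5 × €7 = €35
Total cost = €270.
So F2→Y carries 5 crates.

5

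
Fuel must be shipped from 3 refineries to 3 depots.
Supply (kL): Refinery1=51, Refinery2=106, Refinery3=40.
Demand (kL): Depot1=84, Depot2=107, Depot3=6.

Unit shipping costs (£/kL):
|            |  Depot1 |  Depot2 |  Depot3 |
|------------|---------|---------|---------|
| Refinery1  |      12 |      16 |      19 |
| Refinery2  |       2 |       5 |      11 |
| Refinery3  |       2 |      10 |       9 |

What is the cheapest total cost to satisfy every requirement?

Optimal allocation:
  Refinery1->Depot1: 44 × £12 = £528
  Refinery1->Depot2: 1 × £16 = £16
  Refinery1->Depot3: 6 × £19 = £114
  Refinery2->Depot2: 106 × £5 = £530
  Refinery3->Depot1: 40 × £2 = £80
Total = 528 + 16 + 114 + 530 + 80 = £1268.

1268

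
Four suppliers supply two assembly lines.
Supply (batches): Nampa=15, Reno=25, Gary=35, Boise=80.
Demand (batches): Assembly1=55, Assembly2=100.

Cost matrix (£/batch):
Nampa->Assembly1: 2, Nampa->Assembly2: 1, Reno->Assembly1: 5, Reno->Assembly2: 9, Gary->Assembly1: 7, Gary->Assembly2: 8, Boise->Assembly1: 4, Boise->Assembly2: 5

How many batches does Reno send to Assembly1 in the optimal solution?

The minimum-cost plan:
  Nampa->Assembly2: 15 × £1 = £15
  Reno->Assembly1: 25 × £5 = £125
  Gary->Assembly2: 35 × £8 = £280
  Boise->Assembly1: 30 × £4 = £120
  Boise->Assembly2: 50 × £5 = £250
Total cost = £790.
So Reno→Assembly1 carries 25 batches.

25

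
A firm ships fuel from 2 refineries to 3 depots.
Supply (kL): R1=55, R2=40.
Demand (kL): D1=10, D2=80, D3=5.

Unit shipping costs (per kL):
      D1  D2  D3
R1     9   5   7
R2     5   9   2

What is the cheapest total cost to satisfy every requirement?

560

A cheapest plan:
  R1→D2: 55 × 5 = 275
  R2→D1: 10 × 5 = 50
  R2→D2: 25 × 9 = 225
  R2→D3: 5 × 2 = 10
Total = 275 + 50 + 225 + 10 = 560.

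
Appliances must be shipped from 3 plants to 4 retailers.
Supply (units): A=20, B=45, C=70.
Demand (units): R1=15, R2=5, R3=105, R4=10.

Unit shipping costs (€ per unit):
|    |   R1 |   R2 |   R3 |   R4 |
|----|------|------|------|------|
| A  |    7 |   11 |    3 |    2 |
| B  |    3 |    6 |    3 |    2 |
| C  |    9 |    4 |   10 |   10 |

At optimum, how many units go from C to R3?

50

The minimum-cost plan:
  A->R3: 10 × €3 = €30
  A->R4: 10 × €2 = €20
  B->R3: 45 × €3 = €135
  C->R1: 15 × €9 = €135
  C->R2: 5 × €4 = €20
  C->R3: 50 × €10 = €500
Total cost = €840.
So C→R3 carries 50 units.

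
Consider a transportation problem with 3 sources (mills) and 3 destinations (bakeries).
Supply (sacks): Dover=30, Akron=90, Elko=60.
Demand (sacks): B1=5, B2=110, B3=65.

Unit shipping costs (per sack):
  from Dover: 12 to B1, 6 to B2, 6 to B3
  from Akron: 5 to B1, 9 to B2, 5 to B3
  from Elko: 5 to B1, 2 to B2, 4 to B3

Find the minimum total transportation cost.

830

An optimal shipping plan:
  Dover–B2: 30 × 6 = 180
  Akron–B1: 5 × 5 = 25
  Akron–B2: 20 × 9 = 180
  Akron–B3: 65 × 5 = 325
  Elko–B2: 60 × 2 = 120
Total = 180 + 25 + 180 + 325 + 120 = 830.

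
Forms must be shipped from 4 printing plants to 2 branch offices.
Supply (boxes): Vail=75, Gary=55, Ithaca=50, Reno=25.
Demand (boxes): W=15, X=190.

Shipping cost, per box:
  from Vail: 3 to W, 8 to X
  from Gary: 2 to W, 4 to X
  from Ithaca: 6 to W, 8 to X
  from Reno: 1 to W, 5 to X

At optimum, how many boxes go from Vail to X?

Optimal shipments:
  Vail->W: 15 boxes
  Vail->X: 60 boxes
  Gary->X: 55 boxes
  Ithaca->X: 50 boxes
  Reno->X: 25 boxes
Total cost = 1270.
So Vail→X carries 60 boxes.

60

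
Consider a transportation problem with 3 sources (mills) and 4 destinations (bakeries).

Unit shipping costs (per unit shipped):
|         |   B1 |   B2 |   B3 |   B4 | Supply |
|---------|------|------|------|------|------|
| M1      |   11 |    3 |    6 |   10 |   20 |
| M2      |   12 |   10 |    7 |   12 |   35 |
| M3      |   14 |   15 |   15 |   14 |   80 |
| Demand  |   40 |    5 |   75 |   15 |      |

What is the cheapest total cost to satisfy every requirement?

1495

A cheapest plan:
  M1 to B2: 5 × 3 = 15
  M1 to B3: 15 × 6 = 90
  M2 to B3: 35 × 7 = 245
  M3 to B1: 40 × 14 = 560
  M3 to B3: 25 × 15 = 375
  M3 to B4: 15 × 14 = 210
Total = 15 + 90 + 245 + 560 + 375 + 210 = 1495.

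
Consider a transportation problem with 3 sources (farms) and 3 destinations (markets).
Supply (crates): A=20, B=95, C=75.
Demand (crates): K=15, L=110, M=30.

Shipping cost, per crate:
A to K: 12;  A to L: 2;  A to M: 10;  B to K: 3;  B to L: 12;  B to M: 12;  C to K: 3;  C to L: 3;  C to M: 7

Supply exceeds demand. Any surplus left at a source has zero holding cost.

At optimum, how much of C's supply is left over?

An optimal plan:
  A to L: 20 × 2 = 40
  B to K: 15 × 3 = 45
  B to L: 15 × 12 = 180
  B to M: 30 × 12 = 360
  C to L: 75 × 3 = 225
Total cost = 850.
C ships 75 of its 75, leaving 0.

0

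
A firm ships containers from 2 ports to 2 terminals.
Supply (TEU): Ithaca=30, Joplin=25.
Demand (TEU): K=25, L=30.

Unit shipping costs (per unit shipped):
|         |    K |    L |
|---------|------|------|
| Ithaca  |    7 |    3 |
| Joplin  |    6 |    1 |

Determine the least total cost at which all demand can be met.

A cheapest plan:
  Ithaca->K: 25 × 7 = 175
  Ithaca->L: 5 × 3 = 15
  Joplin->L: 25 × 1 = 25
Total = 175 + 15 + 25 = 215.

215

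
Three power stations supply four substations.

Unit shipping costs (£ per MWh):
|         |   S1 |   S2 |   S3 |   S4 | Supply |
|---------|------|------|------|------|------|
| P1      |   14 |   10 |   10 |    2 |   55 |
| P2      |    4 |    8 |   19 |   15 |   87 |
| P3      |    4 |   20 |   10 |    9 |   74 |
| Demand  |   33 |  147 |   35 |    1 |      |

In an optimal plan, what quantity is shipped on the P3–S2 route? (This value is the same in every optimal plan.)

5

Solving gives:
  P1 to S2: 55 × £10 = £550
  P2 to S2: 87 × £8 = £696
  P3 to S1: 33 × £4 = £132
  P3 to S2: 5 × £20 = £100
  P3 to S3: 35 × £10 = £350
  P3 to S4: 1 × £9 = £9
Total cost = £1837.
So P3→S2 carries 5 MWh.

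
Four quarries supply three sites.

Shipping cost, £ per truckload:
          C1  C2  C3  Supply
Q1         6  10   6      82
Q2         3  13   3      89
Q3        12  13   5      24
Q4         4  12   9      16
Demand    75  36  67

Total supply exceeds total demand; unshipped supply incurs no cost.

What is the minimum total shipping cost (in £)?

An optimal shipping plan:
  Q1–C1: 13 × £6 = £78
  Q1–C2: 36 × £10 = £360
  Q2–C1: 46 × £3 = £138
  Q2–C3: 43 × £3 = £129
  Q3–C3: 24 × £5 = £120
  Q4–C1: 16 × £4 = £64
Total = 78 + 360 + 138 + 129 + 120 + 64 = £889.

889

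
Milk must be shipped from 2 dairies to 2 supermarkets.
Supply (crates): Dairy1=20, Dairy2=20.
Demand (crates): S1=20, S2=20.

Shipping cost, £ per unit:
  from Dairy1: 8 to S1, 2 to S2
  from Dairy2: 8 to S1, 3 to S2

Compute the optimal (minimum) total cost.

200

Optimal allocation:
  Dairy1 to S2: 20 × £2 = £40
  Dairy2 to S1: 20 × £8 = £160
Total = 40 + 160 = £200.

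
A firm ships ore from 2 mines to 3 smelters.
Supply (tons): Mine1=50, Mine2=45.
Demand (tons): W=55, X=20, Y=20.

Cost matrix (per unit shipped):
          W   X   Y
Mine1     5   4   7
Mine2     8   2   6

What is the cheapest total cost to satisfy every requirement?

A cheapest plan:
  Mine1→W: 50 × 5 = 250
  Mine2→W: 5 × 8 = 40
  Mine2→X: 20 × 2 = 40
  Mine2→Y: 20 × 6 = 120
Total = 250 + 40 + 40 + 120 = 450.
(Supply check: Mine1 ships 50; Mine2 ships 45.)

450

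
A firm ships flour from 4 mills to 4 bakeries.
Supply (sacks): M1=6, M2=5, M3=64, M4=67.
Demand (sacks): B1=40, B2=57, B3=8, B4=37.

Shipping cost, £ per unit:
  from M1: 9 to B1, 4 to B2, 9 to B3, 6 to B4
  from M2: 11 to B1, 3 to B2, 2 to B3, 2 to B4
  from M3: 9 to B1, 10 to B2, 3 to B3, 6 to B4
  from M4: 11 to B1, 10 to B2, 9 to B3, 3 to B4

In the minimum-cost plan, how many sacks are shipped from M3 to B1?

Optimal shipments:
  M1–B2: 6 × £4 = £24
  M2–B2: 5 × £3 = £15
  M3–B1: 40 × £9 = £360
  M3–B2: 16 × £10 = £160
  M3–B3: 8 × £3 = £24
  M4–B2: 30 × £10 = £300
  M4–B4: 37 × £3 = £111
Total cost = £994.
So M3→B1 carries 40 sacks.

40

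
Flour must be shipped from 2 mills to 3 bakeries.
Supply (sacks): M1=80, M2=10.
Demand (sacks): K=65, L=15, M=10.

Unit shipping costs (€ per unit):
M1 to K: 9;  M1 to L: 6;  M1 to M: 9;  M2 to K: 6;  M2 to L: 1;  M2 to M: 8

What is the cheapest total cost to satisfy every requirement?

An optimal shipping plan:
  M1 to K: 65 × €9 = €585
  M1 to L: 5 × €6 = €30
  M1 to M: 10 × €9 = €90
  M2 to L: 10 × €1 = €10
Total = 585 + 30 + 90 + 10 = €715.

715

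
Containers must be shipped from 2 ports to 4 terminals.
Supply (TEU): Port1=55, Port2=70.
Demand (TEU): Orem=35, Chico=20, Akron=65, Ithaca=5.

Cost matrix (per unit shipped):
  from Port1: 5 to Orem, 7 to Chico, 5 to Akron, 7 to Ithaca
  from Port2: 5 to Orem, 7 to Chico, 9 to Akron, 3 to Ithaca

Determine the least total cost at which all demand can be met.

Optimal allocation:
  Port1→Akron: 55 × 5 = 275
  Port2→Orem: 35 × 5 = 175
  Port2→Chico: 20 × 7 = 140
  Port2→Akron: 10 × 9 = 90
  Port2→Ithaca: 5 × 3 = 15
Total = 275 + 175 + 140 + 90 + 15 = 695.

695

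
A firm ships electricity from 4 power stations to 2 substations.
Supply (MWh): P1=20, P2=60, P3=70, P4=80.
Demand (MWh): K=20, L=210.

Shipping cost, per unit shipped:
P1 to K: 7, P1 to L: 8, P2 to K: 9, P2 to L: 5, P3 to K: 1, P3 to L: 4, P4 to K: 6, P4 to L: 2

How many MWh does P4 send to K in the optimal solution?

Optimal shipments:
  P1->L: 20 × 8 = 160
  P2->L: 60 × 5 = 300
  P3->K: 20 × 1 = 20
  P3->L: 50 × 4 = 200
  P4->L: 80 × 2 = 160
Total cost = 840.
The route P4→K is not used.

0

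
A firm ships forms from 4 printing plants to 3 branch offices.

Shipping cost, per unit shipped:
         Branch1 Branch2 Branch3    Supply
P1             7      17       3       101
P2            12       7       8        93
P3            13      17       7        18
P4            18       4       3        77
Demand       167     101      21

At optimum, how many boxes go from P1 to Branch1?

Optimal shipments:
  P1–Branch1: 101 × 7 = 707
  P2–Branch1: 48 × 12 = 576
  P2–Branch2: 45 × 7 = 315
  P3–Branch1: 18 × 13 = 234
  P4–Branch2: 56 × 4 = 224
  P4–Branch3: 21 × 3 = 63
Total cost = 2119.
So P1→Branch1 carries 101 boxes.

101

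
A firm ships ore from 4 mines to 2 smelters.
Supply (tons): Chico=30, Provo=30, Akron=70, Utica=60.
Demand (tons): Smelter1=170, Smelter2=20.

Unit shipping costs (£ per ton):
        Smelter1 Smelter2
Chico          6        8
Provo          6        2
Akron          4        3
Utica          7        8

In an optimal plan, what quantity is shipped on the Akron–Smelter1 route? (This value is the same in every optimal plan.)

Optimal shipments:
  Chico–Smelter1: 30 tons
  Provo–Smelter1: 10 tons
  Provo–Smelter2: 20 tons
  Akron–Smelter1: 70 tons
  Utica–Smelter1: 60 tons
Total cost = £980.
So Akron→Smelter1 carries 70 tons.

70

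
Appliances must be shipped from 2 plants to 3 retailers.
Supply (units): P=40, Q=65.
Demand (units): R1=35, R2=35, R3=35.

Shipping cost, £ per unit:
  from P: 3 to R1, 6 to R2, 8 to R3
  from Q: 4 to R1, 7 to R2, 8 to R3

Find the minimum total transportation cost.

A cheapest plan:
  P->R1: 35 × £3 = £105
  P->R2: 5 × £6 = £30
  Q->R2: 30 × £7 = £210
  Q->R3: 35 × £8 = £280
Total = 105 + 30 + 210 + 280 = £625.
(Supply check: P ships 40; Q ships 65.)

625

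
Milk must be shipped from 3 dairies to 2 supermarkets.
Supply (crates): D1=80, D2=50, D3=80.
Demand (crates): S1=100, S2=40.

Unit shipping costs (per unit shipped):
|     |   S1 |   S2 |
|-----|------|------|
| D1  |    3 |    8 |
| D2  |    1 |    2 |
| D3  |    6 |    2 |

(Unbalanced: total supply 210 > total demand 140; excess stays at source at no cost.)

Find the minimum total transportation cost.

Optimal allocation:
  D1→S1: 50 × 3 = 150
  D2→S1: 50 × 1 = 50
  D3→S2: 40 × 2 = 80
Total = 150 + 50 + 80 = 280.

280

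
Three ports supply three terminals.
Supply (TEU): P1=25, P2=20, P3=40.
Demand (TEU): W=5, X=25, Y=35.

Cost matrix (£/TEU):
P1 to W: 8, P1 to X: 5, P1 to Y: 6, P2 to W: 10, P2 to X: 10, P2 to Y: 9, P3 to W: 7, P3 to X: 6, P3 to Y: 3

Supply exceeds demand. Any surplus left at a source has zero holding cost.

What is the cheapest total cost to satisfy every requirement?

A cheapest plan:
  P1->X: 25 TEU
  P3->W: 5 TEU
  P3->Y: 35 TEU
Total cost = £265.

265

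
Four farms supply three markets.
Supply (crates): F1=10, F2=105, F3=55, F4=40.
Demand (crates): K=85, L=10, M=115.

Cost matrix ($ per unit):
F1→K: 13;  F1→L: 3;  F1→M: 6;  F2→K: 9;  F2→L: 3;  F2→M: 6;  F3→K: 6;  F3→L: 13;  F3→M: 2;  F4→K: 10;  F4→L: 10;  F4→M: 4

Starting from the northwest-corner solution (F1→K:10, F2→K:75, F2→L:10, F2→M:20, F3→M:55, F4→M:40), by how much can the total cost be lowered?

40

Current plan cost = 10·13 + 75·9 + 10·3 + 20·6 + 55·2 + 40·4 = $1225.
Optimal plan:
  F1→L: 10 × $3 = $30
  F2→K: 85 × $9 = $765
  F2→M: 20 × $6 = $120
  F3→M: 55 × $2 = $110
  F4→M: 40 × $4 = $160
Optimal cost = $1185.
Saving = 1225 − 1185 = $40.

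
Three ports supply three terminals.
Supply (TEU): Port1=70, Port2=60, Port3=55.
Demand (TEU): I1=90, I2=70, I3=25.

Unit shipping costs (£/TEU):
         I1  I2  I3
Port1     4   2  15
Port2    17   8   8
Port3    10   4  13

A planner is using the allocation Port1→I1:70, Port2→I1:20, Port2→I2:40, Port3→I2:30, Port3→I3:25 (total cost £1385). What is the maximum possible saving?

285

Current plan cost = 70·4 + 20·17 + 40·8 + 30·4 + 25·13 = £1385.
Optimal plan:
  Port1–I1: 70 TEU
  Port2–I2: 35 TEU
  Port2–I3: 25 TEU
  Port3–I1: 20 TEU
  Port3–I2: 35 TEU
Optimal cost = £1100.
Saving = 1385 − 1100 = £285.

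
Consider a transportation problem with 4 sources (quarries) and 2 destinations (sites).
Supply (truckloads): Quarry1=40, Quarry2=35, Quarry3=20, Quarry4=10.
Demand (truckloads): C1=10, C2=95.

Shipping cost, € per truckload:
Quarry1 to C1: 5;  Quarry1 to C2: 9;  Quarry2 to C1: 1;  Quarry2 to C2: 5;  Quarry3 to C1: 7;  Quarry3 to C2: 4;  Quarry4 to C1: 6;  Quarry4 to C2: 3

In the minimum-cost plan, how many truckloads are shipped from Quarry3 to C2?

20

Optimal shipments:
  Quarry1→C1: 10 truckloads
  Quarry1→C2: 30 truckloads
  Quarry2→C2: 35 truckloads
  Quarry3→C2: 20 truckloads
  Quarry4→C2: 10 truckloads
Total cost = €605.
So Quarry3→C2 carries 20 truckloads.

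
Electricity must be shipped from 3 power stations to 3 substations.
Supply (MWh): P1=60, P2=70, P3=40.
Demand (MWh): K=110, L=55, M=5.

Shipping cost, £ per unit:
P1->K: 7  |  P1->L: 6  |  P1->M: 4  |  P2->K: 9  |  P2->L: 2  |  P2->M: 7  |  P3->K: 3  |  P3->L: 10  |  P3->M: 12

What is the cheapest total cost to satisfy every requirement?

770

One minimum-cost allocation:
  P1–K: 55 MWh
  P1–M: 5 MWh
  P2–K: 15 MWh
  P2–L: 55 MWh
  P3–K: 40 MWh
Total cost = £770.
(Supply check: P1 ships 60; P2 ships 70; P3 ships 40.)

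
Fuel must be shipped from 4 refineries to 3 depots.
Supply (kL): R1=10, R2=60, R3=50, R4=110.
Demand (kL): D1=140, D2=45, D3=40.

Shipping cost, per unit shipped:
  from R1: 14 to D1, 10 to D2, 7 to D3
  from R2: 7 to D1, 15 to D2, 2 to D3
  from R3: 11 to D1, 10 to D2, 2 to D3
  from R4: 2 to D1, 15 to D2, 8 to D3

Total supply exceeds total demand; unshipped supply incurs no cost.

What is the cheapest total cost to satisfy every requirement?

960

A cheapest plan:
  R1–D2: 10 × 10 = 100
  R2–D1: 30 × 7 = 210
  R2–D3: 25 × 2 = 50
  R3–D2: 35 × 10 = 350
  R3–D3: 15 × 2 = 30
  R4–D1: 110 × 2 = 220
Total = 100 + 210 + 50 + 350 + 30 + 220 = 960.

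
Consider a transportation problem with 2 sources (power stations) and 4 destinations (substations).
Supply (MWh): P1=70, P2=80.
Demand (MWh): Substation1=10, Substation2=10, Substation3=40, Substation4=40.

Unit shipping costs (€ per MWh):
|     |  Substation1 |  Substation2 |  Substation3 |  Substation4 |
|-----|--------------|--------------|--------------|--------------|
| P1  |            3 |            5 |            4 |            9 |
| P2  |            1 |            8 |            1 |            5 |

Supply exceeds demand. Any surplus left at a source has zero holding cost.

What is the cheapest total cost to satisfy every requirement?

An optimal shipping plan:
  P1 to Substation1: 10 × €3 = €30
  P1 to Substation2: 10 × €5 = €50
  P2 to Substation3: 40 × €1 = €40
  P2 to Substation4: 40 × €5 = €200
Total = 30 + 50 + 40 + 200 = €320.

320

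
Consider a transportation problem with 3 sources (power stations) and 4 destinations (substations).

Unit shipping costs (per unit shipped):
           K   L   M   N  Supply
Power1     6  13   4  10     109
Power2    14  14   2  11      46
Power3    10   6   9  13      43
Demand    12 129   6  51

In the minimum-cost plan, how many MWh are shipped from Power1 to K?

The minimum-cost plan:
  Power1->K: 12 × 6 = 72
  Power1->L: 86 × 13 = 1118
  Power1->N: 11 × 10 = 110
  Power2->M: 6 × 2 = 12
  Power2->N: 40 × 11 = 440
  Power3->L: 43 × 6 = 258
Total cost = 2010.
So Power1→K carries 12 MWh.

12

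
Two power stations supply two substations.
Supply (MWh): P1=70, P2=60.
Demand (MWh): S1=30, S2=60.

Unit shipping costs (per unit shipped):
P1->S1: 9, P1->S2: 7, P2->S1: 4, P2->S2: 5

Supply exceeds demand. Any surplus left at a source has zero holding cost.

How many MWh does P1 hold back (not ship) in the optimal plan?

An optimal plan:
  P1 to S2: 30 × 7 = 210
  P2 to S1: 30 × 4 = 120
  P2 to S2: 30 × 5 = 150
Total cost = 480.
P1 ships 30 of its 70, leaving 40.

40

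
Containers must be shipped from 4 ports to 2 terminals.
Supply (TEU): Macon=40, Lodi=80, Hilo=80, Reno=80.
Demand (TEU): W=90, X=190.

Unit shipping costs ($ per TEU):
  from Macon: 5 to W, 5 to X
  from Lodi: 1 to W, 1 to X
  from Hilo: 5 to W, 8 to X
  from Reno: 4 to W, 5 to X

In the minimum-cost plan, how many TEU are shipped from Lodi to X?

The minimum-cost plan:
  Macon to X: 40 TEU
  Lodi to X: 80 TEU
  Hilo to W: 80 TEU
  Reno to W: 10 TEU
  Reno to X: 70 TEU
Total cost = $1070.
So Lodi→X carries 80 TEU.

80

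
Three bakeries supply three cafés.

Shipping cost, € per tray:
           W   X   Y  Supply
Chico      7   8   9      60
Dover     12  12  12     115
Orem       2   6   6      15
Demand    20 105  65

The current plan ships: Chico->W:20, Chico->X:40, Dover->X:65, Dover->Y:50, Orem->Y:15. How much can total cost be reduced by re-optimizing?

45

Current plan cost = 20·7 + 40·8 + 65·12 + 50·12 + 15·6 = €1930.
Optimal plan:
  Chico–W: 5 × €7 = €35
  Chico–X: 55 × €8 = €440
  Dover–X: 50 × €12 = €600
  Dover–Y: 65 × €12 = €780
  Orem–W: 15 × €2 = €30
Optimal cost = €1885.
Saving = 1930 − 1885 = €45.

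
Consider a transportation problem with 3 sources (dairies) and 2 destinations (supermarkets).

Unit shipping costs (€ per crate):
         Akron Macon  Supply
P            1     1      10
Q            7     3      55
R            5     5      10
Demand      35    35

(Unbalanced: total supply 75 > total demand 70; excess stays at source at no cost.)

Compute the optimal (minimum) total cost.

270

One minimum-cost allocation:
  P to Akron: 10 crates
  Q to Akron: 15 crates
  Q to Macon: 35 crates
  R to Akron: 10 crates
Total cost = €270.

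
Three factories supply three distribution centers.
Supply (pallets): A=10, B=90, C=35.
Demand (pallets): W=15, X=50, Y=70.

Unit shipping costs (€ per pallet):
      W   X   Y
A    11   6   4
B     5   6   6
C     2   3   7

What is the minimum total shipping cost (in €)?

670

Optimal allocation:
  A–Y: 10 pallets
  B–W: 15 pallets
  B–X: 15 pallets
  B–Y: 60 pallets
  C–X: 35 pallets
Total cost = €670.
(Supply check: A ships 10; B ships 90; C ships 35.)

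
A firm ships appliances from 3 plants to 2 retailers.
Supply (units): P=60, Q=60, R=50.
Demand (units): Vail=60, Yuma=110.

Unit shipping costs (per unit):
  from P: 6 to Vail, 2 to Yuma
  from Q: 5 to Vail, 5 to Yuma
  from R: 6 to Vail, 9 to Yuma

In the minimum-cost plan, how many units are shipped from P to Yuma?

Solving gives:
  P–Yuma: 60 units
  Q–Vail: 10 units
  Q–Yuma: 50 units
  R–Vail: 50 units
Total cost = 720.
So P→Yuma carries 60 units.

60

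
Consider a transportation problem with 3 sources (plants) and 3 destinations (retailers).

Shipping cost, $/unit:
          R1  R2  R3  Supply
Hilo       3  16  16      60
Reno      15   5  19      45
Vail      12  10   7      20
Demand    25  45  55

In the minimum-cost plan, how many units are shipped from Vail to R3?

Solving gives:
  Hilo to R1: 25 × $3 = $75
  Hilo to R3: 35 × $16 = $560
  Reno to R2: 45 × $5 = $225
  Vail to R3: 20 × $7 = $140
Total cost = $1000.
So Vail→R3 carries 20 units.

20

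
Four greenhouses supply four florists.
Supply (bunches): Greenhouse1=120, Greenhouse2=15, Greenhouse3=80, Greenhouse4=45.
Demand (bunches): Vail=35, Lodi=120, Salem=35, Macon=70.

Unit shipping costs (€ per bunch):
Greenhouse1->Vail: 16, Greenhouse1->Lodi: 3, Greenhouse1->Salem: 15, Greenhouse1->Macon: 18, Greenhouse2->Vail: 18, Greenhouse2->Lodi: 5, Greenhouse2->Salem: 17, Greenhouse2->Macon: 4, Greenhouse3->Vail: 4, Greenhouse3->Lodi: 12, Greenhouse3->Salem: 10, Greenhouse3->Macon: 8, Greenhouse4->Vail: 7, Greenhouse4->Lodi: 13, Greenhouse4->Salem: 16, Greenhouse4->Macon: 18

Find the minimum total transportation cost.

1515

Optimal allocation:
  Greenhouse1 to Lodi: 120 × €3 = €360
  Greenhouse2 to Macon: 15 × €4 = €60
  Greenhouse3 to Salem: 25 × €10 = €250
  Greenhouse3 to Macon: 55 × €8 = €440
  Greenhouse4 to Vail: 35 × €7 = €245
  Greenhouse4 to Salem: 10 × €16 = €160
Total = 360 + 60 + 250 + 440 + 245 + 160 = €1515.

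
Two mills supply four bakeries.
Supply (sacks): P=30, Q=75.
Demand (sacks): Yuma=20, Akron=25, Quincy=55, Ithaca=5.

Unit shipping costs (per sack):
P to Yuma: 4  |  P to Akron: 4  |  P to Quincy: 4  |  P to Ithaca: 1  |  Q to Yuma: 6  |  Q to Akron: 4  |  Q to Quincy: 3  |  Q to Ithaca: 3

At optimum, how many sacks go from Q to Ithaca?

Optimal shipments:
  P->Yuma: 20 × 4 = 80
  P->Akron: 5 × 4 = 20
  P->Ithaca: 5 × 1 = 5
  Q->Akron: 20 × 4 = 80
  Q->Quincy: 55 × 3 = 165
Total cost = 350.
The route Q→Ithaca is not used.

0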